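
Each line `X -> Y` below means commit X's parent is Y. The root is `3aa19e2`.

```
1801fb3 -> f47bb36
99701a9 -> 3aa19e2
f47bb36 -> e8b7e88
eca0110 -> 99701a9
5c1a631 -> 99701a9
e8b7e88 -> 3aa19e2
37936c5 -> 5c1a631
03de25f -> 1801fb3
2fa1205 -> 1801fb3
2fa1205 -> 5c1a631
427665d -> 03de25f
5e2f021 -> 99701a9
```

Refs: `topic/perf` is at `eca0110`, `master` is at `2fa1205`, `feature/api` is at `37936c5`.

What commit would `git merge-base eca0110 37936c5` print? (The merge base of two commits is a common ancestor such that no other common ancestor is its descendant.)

99701a9

Ancestors of eca0110: {3aa19e2, 99701a9, eca0110}.
Ancestors of 37936c5: {37936c5, 3aa19e2, 5c1a631, 99701a9}.
Common ancestors: {3aa19e2, 99701a9}.
Among these, 99701a9 is not an ancestor of any other common ancestor — it is the merge base.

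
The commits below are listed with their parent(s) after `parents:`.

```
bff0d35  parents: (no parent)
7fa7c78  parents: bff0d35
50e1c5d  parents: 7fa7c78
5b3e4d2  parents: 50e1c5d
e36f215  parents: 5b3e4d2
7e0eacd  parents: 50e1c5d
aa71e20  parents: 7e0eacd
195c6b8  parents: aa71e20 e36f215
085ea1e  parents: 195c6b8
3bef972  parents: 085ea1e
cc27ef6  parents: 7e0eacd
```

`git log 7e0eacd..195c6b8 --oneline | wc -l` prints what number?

Reachable from 195c6b8: {195c6b8, 50e1c5d, 5b3e4d2, 7e0eacd, 7fa7c78, aa71e20, bff0d35, e36f215}.
Reachable from 7e0eacd: {50e1c5d, 7e0eacd, 7fa7c78, bff0d35}.
In 195c6b8's history but not 7e0eacd's: {195c6b8, 5b3e4d2, aa71e20, e36f215} — 4 commits.

4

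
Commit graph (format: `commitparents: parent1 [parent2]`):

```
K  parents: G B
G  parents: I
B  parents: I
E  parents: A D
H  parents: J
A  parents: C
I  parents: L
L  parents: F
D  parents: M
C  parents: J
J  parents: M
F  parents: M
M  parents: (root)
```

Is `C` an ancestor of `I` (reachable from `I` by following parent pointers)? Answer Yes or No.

Ancestors of I: {F, I, L, M}.
C is not in that set, so it is not an ancestor of I.

No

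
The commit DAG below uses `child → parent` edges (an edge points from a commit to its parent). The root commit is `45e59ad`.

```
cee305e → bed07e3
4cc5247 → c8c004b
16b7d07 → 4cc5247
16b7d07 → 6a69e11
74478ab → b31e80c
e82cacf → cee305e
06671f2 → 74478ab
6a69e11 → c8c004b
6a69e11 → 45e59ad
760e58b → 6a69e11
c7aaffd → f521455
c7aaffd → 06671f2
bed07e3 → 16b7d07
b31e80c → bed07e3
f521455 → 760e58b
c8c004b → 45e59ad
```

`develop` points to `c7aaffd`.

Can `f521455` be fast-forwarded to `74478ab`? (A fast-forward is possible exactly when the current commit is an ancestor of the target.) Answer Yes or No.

A fast-forward from f521455 to 74478ab is possible iff f521455 is an ancestor of 74478ab.
Ancestors of 74478ab: {16b7d07, 45e59ad, 4cc5247, 6a69e11, 74478ab, b31e80c, bed07e3, c8c004b}.
f521455 is not among them, so fast-forward is not possible.

No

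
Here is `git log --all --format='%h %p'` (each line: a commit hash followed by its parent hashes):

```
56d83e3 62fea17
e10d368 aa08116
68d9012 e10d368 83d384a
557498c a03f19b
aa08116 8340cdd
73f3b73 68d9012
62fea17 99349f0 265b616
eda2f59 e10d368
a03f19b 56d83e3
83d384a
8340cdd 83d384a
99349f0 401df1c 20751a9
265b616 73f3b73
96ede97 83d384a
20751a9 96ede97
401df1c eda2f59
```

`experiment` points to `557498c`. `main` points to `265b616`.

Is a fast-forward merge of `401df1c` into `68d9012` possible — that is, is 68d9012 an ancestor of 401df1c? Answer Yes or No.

A fast-forward from 68d9012 to 401df1c is possible iff 68d9012 is an ancestor of 401df1c.
Ancestors of 401df1c: {401df1c, 8340cdd, 83d384a, aa08116, e10d368, eda2f59}.
68d9012 is not among them, so fast-forward is not possible.

No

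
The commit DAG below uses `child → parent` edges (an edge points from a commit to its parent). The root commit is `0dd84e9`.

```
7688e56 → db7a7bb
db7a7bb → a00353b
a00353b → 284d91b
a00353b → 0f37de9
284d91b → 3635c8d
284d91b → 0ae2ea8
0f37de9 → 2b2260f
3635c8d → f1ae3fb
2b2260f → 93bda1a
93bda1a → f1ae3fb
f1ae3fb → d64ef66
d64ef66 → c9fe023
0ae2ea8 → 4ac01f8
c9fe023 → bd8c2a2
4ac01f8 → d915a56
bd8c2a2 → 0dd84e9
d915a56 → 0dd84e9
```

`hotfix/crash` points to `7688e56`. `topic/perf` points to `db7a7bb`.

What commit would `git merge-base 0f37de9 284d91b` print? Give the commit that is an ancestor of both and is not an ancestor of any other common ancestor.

f1ae3fb

Ancestors of 0f37de9: {0dd84e9, 0f37de9, 2b2260f, 93bda1a, bd8c2a2, c9fe023, d64ef66, f1ae3fb}.
Ancestors of 284d91b: {0ae2ea8, 0dd84e9, 284d91b, 3635c8d, 4ac01f8, bd8c2a2, c9fe023, d64ef66, d915a56, f1ae3fb}.
Common ancestors: {0dd84e9, bd8c2a2, c9fe023, d64ef66, f1ae3fb}.
Among these, f1ae3fb is not an ancestor of any other common ancestor — it is the merge base.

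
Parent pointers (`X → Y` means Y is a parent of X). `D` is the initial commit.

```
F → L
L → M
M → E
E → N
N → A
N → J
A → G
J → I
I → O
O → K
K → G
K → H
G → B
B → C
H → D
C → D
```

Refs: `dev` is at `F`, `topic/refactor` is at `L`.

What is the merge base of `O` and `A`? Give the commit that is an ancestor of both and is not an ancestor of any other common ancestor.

Ancestors of O: {B, C, D, G, H, K, O}.
Ancestors of A: {A, B, C, D, G}.
Common ancestors: {B, C, D, G}.
Among these, G is not an ancestor of any other common ancestor — it is the merge base.

G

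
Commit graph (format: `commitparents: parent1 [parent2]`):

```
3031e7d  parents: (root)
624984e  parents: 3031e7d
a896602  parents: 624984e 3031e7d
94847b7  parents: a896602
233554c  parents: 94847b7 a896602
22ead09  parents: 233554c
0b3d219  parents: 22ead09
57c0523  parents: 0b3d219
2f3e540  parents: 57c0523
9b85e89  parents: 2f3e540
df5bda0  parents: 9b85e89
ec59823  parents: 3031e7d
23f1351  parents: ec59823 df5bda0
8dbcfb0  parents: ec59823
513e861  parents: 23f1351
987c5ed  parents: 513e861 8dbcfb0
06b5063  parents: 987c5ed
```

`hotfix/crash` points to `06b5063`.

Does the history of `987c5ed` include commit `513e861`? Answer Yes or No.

Yes

Ancestors of 987c5ed (commits reachable by following parents): {0b3d219, 22ead09, 233554c, 23f1351, 2f3e540, 3031e7d, 513e861, 57c0523, 624984e, 8dbcfb0, 94847b7, 987c5ed, 9b85e89, a896602, df5bda0, ec59823}.
513e861 is in that set, so it is an ancestor of 987c5ed.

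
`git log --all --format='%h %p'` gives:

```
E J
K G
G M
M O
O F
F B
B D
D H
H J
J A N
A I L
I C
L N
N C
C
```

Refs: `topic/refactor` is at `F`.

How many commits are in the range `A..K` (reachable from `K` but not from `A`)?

9

Reachable from K: {A, B, C, D, F, G, H, I, J, K, L, M, N, O}.
Reachable from A: {A, C, I, L, N}.
In K's history but not A's: {B, D, F, G, H, J, K, M, O} — 9 commits.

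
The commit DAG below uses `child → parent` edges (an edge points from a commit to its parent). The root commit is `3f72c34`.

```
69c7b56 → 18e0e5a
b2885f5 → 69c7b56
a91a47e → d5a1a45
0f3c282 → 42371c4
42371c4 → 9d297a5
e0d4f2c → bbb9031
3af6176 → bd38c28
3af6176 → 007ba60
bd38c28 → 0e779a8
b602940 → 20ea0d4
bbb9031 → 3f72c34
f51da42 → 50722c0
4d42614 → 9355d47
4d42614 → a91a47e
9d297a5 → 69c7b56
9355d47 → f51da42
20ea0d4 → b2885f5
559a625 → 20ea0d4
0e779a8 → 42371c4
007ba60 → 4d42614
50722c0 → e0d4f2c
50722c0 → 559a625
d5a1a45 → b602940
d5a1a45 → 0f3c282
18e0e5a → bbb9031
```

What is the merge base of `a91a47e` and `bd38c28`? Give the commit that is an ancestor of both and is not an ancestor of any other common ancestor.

Ancestors of a91a47e: {0f3c282, 18e0e5a, 20ea0d4, 3f72c34, 42371c4, 69c7b56, 9d297a5, a91a47e, b2885f5, b602940, bbb9031, d5a1a45}.
Ancestors of bd38c28: {0e779a8, 18e0e5a, 3f72c34, 42371c4, 69c7b56, 9d297a5, bbb9031, bd38c28}.
Common ancestors: {18e0e5a, 3f72c34, 42371c4, 69c7b56, 9d297a5, bbb9031}.
Among these, 42371c4 is not an ancestor of any other common ancestor — it is the merge base.

42371c4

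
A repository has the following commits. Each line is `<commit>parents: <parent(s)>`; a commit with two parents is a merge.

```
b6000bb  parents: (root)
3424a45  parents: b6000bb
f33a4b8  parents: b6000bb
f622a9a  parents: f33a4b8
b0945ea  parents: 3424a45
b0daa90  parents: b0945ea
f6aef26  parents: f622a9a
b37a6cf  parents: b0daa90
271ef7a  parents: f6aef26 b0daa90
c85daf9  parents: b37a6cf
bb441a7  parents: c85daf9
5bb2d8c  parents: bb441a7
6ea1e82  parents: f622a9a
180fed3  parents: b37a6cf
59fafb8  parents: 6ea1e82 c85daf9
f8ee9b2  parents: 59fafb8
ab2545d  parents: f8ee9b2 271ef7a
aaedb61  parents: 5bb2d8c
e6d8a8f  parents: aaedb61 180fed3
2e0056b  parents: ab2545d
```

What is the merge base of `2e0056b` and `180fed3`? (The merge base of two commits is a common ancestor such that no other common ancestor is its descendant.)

Ancestors of 2e0056b: {271ef7a, 2e0056b, 3424a45, 59fafb8, 6ea1e82, ab2545d, b0945ea, b0daa90, b37a6cf, b6000bb, c85daf9, f33a4b8, f622a9a, f6aef26, f8ee9b2}.
Ancestors of 180fed3: {180fed3, 3424a45, b0945ea, b0daa90, b37a6cf, b6000bb}.
Common ancestors: {3424a45, b0945ea, b0daa90, b37a6cf, b6000bb}.
Among these, b37a6cf is not an ancestor of any other common ancestor — it is the merge base.

b37a6cf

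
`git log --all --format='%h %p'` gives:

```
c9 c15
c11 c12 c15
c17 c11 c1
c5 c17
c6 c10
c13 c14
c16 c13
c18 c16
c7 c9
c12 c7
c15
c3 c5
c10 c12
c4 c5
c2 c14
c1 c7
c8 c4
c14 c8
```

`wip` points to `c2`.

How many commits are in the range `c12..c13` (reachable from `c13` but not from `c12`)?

8

Reachable from c13: {c1, c11, c12, c13, c14, c15, c17, c4, c5, c7, c8, c9}.
Reachable from c12: {c12, c15, c7, c9}.
In c13's history but not c12's: {c1, c11, c13, c14, c17, c4, c5, c8} — 8 commits.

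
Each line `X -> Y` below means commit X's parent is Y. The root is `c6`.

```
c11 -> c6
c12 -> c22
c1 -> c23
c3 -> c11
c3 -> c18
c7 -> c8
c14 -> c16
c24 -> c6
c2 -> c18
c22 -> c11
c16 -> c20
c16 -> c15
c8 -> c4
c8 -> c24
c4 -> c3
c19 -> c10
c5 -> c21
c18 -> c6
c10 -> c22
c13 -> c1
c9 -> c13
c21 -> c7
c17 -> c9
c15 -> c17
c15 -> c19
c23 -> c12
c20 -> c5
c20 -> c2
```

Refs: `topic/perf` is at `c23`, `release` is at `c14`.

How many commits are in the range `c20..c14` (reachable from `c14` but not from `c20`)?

12

Reachable from c14: {c1, c10, c11, c12, c13, c14, c15, c16, c17, c18, c19, c2, c20, c21, c22, c23, c24, c3, c4, c5, c6, c7, c8, c9}.
Reachable from c20: {c11, c18, c2, c20, c21, c24, c3, c4, c5, c6, c7, c8}.
In c14's history but not c20's: {c1, c10, c12, c13, c14, c15, c16, c17, c19, c22, c23, c9} — 12 commits.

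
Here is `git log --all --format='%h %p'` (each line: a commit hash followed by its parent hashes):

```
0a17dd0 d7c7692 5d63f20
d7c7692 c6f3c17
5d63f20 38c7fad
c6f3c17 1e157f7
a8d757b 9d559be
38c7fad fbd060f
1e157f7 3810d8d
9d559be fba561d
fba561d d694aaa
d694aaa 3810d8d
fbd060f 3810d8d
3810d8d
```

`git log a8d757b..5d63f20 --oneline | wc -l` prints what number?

3

Reachable from 5d63f20: {3810d8d, 38c7fad, 5d63f20, fbd060f}.
Reachable from a8d757b: {3810d8d, 9d559be, a8d757b, d694aaa, fba561d}.
In 5d63f20's history but not a8d757b's: {38c7fad, 5d63f20, fbd060f} — 3 commits.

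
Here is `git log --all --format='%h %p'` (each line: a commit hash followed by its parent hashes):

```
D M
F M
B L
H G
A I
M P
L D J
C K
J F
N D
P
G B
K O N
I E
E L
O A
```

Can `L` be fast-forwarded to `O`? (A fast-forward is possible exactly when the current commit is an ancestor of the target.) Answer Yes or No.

Yes

A fast-forward from L to O is possible iff L is an ancestor of O.
Ancestors of O: {A, D, E, F, I, J, L, M, O, P}.
L is among them, so fast-forward is possible.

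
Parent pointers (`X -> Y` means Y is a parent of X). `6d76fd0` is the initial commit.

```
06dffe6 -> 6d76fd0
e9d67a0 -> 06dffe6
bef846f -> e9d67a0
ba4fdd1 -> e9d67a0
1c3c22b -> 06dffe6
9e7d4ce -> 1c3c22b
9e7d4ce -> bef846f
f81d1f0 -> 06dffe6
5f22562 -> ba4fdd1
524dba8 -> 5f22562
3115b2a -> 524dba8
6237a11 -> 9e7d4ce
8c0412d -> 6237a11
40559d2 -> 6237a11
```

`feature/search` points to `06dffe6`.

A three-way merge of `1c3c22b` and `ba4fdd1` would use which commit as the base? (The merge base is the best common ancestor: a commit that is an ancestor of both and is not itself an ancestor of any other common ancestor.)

Ancestors of 1c3c22b: {06dffe6, 1c3c22b, 6d76fd0}.
Ancestors of ba4fdd1: {06dffe6, 6d76fd0, ba4fdd1, e9d67a0}.
Common ancestors: {06dffe6, 6d76fd0}.
Among these, 06dffe6 is not an ancestor of any other common ancestor — it is the merge base.

06dffe6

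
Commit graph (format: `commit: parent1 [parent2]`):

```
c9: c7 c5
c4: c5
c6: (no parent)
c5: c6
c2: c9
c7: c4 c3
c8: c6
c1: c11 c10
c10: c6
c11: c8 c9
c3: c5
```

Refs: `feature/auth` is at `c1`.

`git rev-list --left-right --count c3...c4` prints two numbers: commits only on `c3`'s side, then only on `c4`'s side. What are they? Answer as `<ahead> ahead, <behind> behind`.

1 ahead, 1 behind

Reachable from c3: {c3, c5, c6}.
Reachable from c4: {c4, c5, c6}.
Only in c3's history (ahead): {c3} — 1.
Only in c4's history (behind): {c4} — 1.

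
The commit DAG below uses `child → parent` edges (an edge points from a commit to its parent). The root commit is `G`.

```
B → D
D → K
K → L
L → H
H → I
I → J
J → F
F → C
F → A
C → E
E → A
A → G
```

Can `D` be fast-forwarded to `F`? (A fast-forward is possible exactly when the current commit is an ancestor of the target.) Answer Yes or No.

A fast-forward from D to F is possible iff D is an ancestor of F.
Ancestors of F: {A, C, E, F, G}.
D is not among them, so fast-forward is not possible.

No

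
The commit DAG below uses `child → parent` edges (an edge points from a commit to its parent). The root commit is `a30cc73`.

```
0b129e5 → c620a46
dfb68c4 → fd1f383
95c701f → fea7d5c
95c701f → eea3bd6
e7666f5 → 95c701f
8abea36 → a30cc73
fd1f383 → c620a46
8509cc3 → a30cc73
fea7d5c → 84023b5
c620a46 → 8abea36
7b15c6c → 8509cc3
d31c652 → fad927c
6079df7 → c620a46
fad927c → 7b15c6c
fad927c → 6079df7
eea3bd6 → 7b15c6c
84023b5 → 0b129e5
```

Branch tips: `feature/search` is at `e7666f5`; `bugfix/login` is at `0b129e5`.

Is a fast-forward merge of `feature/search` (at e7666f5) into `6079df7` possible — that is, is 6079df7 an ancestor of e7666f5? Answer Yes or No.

No

A fast-forward from 6079df7 to e7666f5 is possible iff 6079df7 is an ancestor of e7666f5.
Ancestors of e7666f5: {0b129e5, 7b15c6c, 84023b5, 8509cc3, 8abea36, 95c701f, a30cc73, c620a46, e7666f5, eea3bd6, fea7d5c}.
6079df7 is not among them, so fast-forward is not possible.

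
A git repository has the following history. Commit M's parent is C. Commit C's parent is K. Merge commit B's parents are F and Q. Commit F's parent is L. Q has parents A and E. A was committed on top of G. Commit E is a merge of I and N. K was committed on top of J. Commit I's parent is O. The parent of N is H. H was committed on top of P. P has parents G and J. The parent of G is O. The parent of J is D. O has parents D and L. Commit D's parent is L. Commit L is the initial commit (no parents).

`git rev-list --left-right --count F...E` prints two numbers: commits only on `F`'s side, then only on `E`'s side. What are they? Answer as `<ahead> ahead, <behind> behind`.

Reachable from F: {F, L}.
Reachable from E: {D, E, G, H, I, J, L, N, O, P}.
Only in F's history (ahead): {F} — 1.
Only in E's history (behind): {D, E, G, H, I, J, N, O, P} — 9.

1 ahead, 9 behind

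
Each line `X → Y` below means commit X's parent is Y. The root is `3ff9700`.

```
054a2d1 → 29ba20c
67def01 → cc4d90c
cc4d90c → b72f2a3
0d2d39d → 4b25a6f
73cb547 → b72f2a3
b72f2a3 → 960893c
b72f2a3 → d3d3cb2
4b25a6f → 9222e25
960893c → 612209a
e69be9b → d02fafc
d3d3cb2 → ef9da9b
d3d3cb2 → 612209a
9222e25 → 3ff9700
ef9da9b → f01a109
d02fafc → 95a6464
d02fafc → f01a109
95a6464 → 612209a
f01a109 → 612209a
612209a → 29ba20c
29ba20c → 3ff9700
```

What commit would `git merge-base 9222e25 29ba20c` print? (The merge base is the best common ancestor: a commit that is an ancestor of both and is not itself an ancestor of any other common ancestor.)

3ff9700

Ancestors of 9222e25: {3ff9700, 9222e25}.
Ancestors of 29ba20c: {29ba20c, 3ff9700}.
Common ancestors: {3ff9700}.
The only common ancestor is 3ff9700, so it is the merge base.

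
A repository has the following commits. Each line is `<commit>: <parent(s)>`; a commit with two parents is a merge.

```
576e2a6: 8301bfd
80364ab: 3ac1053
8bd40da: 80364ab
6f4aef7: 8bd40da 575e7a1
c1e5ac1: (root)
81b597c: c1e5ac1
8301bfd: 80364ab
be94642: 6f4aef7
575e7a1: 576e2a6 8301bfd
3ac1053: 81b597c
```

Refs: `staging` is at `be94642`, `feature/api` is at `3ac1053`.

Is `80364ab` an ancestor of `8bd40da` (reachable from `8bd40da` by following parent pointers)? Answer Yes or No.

Ancestors of 8bd40da (commits reachable by following parents): {3ac1053, 80364ab, 81b597c, 8bd40da, c1e5ac1}.
80364ab is in that set, so it is an ancestor of 8bd40da.

Yes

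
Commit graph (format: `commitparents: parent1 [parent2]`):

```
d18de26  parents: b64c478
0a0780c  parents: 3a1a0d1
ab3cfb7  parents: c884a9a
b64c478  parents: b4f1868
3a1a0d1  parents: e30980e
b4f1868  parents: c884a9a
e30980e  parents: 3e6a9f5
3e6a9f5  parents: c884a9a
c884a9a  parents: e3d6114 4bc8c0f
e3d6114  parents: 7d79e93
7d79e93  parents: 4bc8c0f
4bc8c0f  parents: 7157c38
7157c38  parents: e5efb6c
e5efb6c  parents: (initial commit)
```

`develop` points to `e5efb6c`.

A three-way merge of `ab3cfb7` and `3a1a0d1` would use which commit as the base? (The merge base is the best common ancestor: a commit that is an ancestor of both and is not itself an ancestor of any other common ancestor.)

c884a9a

Ancestors of ab3cfb7: {4bc8c0f, 7157c38, 7d79e93, ab3cfb7, c884a9a, e3d6114, e5efb6c}.
Ancestors of 3a1a0d1: {3a1a0d1, 3e6a9f5, 4bc8c0f, 7157c38, 7d79e93, c884a9a, e30980e, e3d6114, e5efb6c}.
Common ancestors: {4bc8c0f, 7157c38, 7d79e93, c884a9a, e3d6114, e5efb6c}.
Among these, c884a9a is not an ancestor of any other common ancestor — it is the merge base.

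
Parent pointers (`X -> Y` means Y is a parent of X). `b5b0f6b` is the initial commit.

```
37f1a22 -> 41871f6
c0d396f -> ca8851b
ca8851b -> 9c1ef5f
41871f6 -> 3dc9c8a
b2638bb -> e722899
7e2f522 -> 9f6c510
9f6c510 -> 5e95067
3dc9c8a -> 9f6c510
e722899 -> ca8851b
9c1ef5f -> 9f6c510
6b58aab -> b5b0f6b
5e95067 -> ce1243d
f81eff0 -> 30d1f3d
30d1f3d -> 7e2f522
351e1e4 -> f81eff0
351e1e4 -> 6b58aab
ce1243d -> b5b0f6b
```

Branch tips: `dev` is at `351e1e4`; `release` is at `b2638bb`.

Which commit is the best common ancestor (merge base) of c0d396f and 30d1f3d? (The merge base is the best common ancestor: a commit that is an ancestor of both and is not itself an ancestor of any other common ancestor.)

9f6c510

Ancestors of c0d396f: {5e95067, 9c1ef5f, 9f6c510, b5b0f6b, c0d396f, ca8851b, ce1243d}.
Ancestors of 30d1f3d: {30d1f3d, 5e95067, 7e2f522, 9f6c510, b5b0f6b, ce1243d}.
Common ancestors: {5e95067, 9f6c510, b5b0f6b, ce1243d}.
Among these, 9f6c510 is not an ancestor of any other common ancestor — it is the merge base.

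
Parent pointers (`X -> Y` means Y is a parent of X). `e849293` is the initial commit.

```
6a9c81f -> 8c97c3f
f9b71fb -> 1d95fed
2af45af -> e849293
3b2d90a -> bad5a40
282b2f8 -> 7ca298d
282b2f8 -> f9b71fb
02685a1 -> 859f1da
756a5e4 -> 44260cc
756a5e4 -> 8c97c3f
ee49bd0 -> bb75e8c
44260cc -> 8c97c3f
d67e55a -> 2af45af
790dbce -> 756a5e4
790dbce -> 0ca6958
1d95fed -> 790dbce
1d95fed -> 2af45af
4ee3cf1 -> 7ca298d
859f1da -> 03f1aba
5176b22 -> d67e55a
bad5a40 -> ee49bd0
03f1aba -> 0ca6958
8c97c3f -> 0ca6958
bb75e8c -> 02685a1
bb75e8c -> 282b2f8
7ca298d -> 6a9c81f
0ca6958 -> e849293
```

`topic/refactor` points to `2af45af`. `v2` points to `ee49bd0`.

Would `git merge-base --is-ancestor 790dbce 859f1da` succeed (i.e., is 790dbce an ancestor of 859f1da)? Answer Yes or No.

Ancestors of 859f1da: {03f1aba, 0ca6958, 859f1da, e849293}.
790dbce is not in that set, so it is not an ancestor of 859f1da.

No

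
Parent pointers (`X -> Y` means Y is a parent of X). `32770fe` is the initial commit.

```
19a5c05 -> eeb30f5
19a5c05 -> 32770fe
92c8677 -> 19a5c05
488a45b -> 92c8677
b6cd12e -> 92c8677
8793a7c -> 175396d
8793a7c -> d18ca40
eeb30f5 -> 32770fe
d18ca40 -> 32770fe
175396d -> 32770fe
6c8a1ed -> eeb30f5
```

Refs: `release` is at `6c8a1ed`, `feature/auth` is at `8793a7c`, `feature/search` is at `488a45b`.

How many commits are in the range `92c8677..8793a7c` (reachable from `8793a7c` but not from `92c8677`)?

3

Reachable from 8793a7c: {175396d, 32770fe, 8793a7c, d18ca40}.
Reachable from 92c8677: {19a5c05, 32770fe, 92c8677, eeb30f5}.
In 8793a7c's history but not 92c8677's: {175396d, 8793a7c, d18ca40} — 3 commits.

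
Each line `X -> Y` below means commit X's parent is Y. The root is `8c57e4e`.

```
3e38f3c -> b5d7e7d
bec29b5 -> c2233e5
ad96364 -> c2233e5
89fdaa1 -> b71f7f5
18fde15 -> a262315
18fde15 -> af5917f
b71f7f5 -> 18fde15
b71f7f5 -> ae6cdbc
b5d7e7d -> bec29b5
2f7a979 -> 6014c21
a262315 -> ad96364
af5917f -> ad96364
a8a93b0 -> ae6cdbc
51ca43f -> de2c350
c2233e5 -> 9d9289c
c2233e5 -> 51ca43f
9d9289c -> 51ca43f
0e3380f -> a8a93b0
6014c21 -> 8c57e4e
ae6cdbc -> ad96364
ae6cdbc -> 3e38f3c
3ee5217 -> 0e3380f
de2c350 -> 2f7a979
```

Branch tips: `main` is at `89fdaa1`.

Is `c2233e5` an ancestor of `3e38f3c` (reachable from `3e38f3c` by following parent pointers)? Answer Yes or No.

Ancestors of 3e38f3c (commits reachable by following parents): {2f7a979, 3e38f3c, 51ca43f, 6014c21, 8c57e4e, 9d9289c, b5d7e7d, bec29b5, c2233e5, de2c350}.
c2233e5 is in that set, so it is an ancestor of 3e38f3c.

Yes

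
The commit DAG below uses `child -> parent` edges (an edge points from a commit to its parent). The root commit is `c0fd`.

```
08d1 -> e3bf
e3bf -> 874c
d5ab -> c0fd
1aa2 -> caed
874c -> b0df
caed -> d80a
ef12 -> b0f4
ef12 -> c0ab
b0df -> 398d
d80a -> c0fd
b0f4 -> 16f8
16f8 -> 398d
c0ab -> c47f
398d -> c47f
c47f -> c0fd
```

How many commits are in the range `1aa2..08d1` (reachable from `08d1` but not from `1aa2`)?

Reachable from 08d1: {08d1, 398d, 874c, b0df, c0fd, c47f, e3bf}.
Reachable from 1aa2: {1aa2, c0fd, caed, d80a}.
In 08d1's history but not 1aa2's: {08d1, 398d, 874c, b0df, c47f, e3bf} — 6 commits.

6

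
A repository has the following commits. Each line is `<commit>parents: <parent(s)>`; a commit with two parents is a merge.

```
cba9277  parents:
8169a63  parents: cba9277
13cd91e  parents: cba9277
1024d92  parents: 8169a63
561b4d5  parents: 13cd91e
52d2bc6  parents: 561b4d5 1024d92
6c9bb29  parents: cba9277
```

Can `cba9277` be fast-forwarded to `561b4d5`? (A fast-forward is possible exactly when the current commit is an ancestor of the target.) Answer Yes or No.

Yes

A fast-forward from cba9277 to 561b4d5 is possible iff cba9277 is an ancestor of 561b4d5.
Ancestors of 561b4d5: {13cd91e, 561b4d5, cba9277}.
cba9277 is among them, so fast-forward is possible.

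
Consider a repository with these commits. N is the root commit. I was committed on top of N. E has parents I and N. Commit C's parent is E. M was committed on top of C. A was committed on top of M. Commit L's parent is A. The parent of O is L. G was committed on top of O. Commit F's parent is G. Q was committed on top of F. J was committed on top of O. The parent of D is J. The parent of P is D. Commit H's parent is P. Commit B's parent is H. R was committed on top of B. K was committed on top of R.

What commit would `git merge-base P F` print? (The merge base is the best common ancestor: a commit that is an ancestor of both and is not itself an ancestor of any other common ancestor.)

Ancestors of P: {A, C, D, E, I, J, L, M, N, O, P}.
Ancestors of F: {A, C, E, F, G, I, L, M, N, O}.
Common ancestors: {A, C, E, I, L, M, N, O}.
Among these, O is not an ancestor of any other common ancestor — it is the merge base.

O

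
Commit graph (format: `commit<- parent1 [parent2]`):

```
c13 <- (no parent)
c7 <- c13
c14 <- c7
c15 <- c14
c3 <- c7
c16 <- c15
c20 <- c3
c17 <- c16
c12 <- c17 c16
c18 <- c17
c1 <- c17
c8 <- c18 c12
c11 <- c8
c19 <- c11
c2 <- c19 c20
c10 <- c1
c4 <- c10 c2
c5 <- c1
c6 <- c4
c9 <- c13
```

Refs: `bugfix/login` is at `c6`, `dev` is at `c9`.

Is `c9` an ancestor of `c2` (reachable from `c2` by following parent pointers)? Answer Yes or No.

Ancestors of c2: {c11, c12, c13, c14, c15, c16, c17, c18, c19, c2, c20, c3, c7, c8}.
c9 is not in that set, so it is not an ancestor of c2.

No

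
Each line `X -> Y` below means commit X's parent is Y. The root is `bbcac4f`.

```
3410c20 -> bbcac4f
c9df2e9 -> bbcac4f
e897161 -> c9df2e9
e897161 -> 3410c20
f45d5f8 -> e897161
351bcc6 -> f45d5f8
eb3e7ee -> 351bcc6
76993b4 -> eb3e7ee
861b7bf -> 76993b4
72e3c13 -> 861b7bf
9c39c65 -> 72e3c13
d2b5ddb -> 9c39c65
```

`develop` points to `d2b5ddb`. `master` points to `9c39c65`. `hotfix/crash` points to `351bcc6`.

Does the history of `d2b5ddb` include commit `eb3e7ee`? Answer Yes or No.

Ancestors of d2b5ddb (commits reachable by following parents): {3410c20, 351bcc6, 72e3c13, 76993b4, 861b7bf, 9c39c65, bbcac4f, c9df2e9, d2b5ddb, e897161, eb3e7ee, f45d5f8}.
eb3e7ee is in that set, so it is an ancestor of d2b5ddb.

Yes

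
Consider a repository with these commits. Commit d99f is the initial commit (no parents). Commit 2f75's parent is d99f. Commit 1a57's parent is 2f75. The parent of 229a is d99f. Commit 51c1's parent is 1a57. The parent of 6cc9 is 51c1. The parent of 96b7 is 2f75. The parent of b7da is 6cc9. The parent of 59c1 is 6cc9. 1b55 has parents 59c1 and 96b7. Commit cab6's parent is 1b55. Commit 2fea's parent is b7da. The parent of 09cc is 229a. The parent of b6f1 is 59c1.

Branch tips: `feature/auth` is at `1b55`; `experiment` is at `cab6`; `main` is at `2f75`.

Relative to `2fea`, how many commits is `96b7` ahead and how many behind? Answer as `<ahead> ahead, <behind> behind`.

1 ahead, 5 behind

Reachable from 96b7: {2f75, 96b7, d99f}.
Reachable from 2fea: {1a57, 2f75, 2fea, 51c1, 6cc9, b7da, d99f}.
Only in 96b7's history (ahead): {96b7} — 1.
Only in 2fea's history (behind): {1a57, 2fea, 51c1, 6cc9, b7da} — 5.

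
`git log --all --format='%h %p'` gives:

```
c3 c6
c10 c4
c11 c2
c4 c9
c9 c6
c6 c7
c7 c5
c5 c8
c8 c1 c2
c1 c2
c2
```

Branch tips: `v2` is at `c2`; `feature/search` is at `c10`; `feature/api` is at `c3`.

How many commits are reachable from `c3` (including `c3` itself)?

Walking parent pointers from c3: reachable set = {c1, c2, c3, c5, c6, c7, c8}.
That is 7 commits.

7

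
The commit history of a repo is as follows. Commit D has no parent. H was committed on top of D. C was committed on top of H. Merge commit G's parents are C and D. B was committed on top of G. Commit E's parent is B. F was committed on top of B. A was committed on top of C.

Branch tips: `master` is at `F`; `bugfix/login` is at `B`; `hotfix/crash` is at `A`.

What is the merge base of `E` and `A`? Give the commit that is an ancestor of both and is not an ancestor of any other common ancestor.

Ancestors of E: {B, C, D, E, G, H}.
Ancestors of A: {A, C, D, H}.
Common ancestors: {C, D, H}.
Among these, C is not an ancestor of any other common ancestor — it is the merge base.

C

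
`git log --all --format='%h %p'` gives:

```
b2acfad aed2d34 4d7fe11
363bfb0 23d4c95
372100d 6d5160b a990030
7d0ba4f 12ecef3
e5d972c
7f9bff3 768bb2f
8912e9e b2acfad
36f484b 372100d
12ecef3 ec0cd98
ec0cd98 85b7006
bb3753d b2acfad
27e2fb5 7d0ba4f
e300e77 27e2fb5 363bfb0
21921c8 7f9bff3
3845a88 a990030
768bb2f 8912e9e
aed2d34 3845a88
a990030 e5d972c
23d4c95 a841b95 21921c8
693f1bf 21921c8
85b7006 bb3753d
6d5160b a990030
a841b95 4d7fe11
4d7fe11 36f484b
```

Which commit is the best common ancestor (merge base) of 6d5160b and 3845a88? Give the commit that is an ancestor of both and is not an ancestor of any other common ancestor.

a990030

Ancestors of 6d5160b: {6d5160b, a990030, e5d972c}.
Ancestors of 3845a88: {3845a88, a990030, e5d972c}.
Common ancestors: {a990030, e5d972c}.
Among these, a990030 is not an ancestor of any other common ancestor — it is the merge base.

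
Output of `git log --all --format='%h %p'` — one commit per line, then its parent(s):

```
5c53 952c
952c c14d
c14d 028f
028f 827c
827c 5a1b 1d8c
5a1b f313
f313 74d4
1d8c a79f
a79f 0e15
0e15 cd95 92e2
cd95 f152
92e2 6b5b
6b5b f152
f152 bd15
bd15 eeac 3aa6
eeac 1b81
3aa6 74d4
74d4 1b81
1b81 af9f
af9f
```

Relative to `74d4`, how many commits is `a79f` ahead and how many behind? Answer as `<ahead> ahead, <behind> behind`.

9 ahead, 0 behind

Reachable from a79f: {0e15, 1b81, 3aa6, 6b5b, 74d4, 92e2, a79f, af9f, bd15, cd95, eeac, f152}.
Reachable from 74d4: {1b81, 74d4, af9f}.
Only in a79f's history (ahead): {0e15, 3aa6, 6b5b, 92e2, a79f, bd15, cd95, eeac, f152} — 9.
Only in 74d4's history (behind): {} — 0.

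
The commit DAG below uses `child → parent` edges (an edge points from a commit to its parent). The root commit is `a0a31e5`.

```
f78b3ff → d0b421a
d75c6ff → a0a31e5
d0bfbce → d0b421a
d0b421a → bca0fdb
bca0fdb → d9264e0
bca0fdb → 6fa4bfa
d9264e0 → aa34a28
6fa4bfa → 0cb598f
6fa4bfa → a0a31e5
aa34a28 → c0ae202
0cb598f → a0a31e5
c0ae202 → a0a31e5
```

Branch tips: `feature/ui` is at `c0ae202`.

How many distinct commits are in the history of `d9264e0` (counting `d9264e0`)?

4

Walking parent pointers from d9264e0: reachable set = {a0a31e5, aa34a28, c0ae202, d9264e0}.
That is 4 commits.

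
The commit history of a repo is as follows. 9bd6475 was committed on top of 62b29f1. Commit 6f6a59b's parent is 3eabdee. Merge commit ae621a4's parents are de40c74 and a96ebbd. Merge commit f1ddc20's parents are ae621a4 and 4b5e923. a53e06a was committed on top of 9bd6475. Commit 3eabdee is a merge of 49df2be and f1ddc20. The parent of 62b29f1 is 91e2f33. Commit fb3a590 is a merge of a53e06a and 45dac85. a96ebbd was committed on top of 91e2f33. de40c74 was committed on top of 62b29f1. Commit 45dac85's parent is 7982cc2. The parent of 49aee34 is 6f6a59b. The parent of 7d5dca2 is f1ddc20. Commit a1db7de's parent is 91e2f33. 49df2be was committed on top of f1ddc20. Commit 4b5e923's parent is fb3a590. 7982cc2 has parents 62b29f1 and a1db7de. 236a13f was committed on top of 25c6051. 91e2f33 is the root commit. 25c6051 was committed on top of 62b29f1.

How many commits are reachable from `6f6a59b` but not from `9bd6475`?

13

Reachable from 6f6a59b: {3eabdee, 45dac85, 49df2be, 4b5e923, 62b29f1, 6f6a59b, 7982cc2, 91e2f33, 9bd6475, a1db7de, a53e06a, a96ebbd, ae621a4, de40c74, f1ddc20, fb3a590}.
Reachable from 9bd6475: {62b29f1, 91e2f33, 9bd6475}.
In 6f6a59b's history but not 9bd6475's: {3eabdee, 45dac85, 49df2be, 4b5e923, 6f6a59b, 7982cc2, a1db7de, a53e06a, a96ebbd, ae621a4, de40c74, f1ddc20, fb3a590} — 13 commits.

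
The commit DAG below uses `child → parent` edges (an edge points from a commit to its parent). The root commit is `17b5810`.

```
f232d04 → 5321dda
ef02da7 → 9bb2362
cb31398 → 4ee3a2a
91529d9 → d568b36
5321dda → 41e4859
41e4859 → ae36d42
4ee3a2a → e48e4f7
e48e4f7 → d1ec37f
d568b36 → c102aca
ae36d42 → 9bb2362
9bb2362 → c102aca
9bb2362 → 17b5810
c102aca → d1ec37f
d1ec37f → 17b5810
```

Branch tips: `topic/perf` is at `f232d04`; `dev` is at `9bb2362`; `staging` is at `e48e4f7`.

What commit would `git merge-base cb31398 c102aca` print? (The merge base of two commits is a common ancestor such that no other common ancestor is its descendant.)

Ancestors of cb31398: {17b5810, 4ee3a2a, cb31398, d1ec37f, e48e4f7}.
Ancestors of c102aca: {17b5810, c102aca, d1ec37f}.
Common ancestors: {17b5810, d1ec37f}.
Among these, d1ec37f is not an ancestor of any other common ancestor — it is the merge base.

d1ec37f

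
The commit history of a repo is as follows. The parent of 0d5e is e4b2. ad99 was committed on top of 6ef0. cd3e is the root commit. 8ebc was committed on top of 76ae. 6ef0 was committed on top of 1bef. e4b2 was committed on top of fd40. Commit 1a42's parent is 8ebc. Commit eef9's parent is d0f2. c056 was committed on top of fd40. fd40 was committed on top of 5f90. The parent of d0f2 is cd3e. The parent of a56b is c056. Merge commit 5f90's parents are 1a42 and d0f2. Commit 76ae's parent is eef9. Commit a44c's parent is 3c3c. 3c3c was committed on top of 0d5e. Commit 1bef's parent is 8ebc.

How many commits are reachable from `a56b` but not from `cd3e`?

9

Reachable from a56b: {1a42, 5f90, 76ae, 8ebc, a56b, c056, cd3e, d0f2, eef9, fd40}.
Reachable from cd3e: {cd3e}.
In a56b's history but not cd3e's: {1a42, 5f90, 76ae, 8ebc, a56b, c056, d0f2, eef9, fd40} — 9 commits.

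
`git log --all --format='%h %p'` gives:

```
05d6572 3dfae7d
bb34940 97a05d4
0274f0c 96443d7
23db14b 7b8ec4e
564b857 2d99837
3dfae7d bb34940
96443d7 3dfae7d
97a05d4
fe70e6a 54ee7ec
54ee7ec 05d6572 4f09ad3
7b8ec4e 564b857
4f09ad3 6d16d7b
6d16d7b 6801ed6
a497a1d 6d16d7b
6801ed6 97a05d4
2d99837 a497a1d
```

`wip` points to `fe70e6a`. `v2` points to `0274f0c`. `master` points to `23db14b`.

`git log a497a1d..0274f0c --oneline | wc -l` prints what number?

Reachable from 0274f0c: {0274f0c, 3dfae7d, 96443d7, 97a05d4, bb34940}.
Reachable from a497a1d: {6801ed6, 6d16d7b, 97a05d4, a497a1d}.
In 0274f0c's history but not a497a1d's: {0274f0c, 3dfae7d, 96443d7, bb34940} — 4 commits.

4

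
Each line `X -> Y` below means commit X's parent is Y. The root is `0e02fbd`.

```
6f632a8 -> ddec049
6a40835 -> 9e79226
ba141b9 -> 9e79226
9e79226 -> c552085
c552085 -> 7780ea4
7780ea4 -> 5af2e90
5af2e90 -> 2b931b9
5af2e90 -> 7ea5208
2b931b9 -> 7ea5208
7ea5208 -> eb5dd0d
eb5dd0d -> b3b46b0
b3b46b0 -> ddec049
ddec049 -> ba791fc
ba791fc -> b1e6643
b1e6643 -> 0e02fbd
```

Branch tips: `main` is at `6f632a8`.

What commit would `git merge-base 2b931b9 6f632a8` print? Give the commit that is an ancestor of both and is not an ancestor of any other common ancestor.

Ancestors of 2b931b9: {0e02fbd, 2b931b9, 7ea5208, b1e6643, b3b46b0, ba791fc, ddec049, eb5dd0d}.
Ancestors of 6f632a8: {0e02fbd, 6f632a8, b1e6643, ba791fc, ddec049}.
Common ancestors: {0e02fbd, b1e6643, ba791fc, ddec049}.
Among these, ddec049 is not an ancestor of any other common ancestor — it is the merge base.

ddec049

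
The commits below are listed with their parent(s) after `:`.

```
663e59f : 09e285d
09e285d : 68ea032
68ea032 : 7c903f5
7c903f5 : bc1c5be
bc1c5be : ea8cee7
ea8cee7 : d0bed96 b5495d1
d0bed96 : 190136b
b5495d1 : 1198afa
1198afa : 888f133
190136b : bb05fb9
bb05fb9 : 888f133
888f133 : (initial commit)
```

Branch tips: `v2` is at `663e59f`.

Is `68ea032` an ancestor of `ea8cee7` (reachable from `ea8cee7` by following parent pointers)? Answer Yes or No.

No

Ancestors of ea8cee7: {1198afa, 190136b, 888f133, b5495d1, bb05fb9, d0bed96, ea8cee7}.
68ea032 is not in that set, so it is not an ancestor of ea8cee7.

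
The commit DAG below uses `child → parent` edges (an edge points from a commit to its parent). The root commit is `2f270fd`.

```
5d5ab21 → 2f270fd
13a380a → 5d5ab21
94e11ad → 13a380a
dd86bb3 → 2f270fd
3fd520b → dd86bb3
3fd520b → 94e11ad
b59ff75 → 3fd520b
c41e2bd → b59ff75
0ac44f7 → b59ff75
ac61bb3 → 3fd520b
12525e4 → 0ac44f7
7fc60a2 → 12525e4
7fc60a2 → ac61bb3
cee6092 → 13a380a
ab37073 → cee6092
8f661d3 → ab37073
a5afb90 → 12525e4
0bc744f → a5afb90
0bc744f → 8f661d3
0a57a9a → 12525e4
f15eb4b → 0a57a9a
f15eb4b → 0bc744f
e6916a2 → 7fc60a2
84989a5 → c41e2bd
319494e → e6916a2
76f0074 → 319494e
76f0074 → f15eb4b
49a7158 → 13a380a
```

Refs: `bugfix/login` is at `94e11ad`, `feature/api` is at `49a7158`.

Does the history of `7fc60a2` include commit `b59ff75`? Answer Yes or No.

Ancestors of 7fc60a2 (commits reachable by following parents): {0ac44f7, 12525e4, 13a380a, 2f270fd, 3fd520b, 5d5ab21, 7fc60a2, 94e11ad, ac61bb3, b59ff75, dd86bb3}.
b59ff75 is in that set, so it is an ancestor of 7fc60a2.

Yes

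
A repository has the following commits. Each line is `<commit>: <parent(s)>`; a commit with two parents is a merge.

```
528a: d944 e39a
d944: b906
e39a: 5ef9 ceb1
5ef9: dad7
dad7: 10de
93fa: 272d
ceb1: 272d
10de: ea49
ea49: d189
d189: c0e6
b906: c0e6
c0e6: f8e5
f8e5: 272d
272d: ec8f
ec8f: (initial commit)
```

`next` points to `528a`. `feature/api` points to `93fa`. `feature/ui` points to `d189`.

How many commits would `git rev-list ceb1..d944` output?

Reachable from d944: {272d, b906, c0e6, d944, ec8f, f8e5}.
Reachable from ceb1: {272d, ceb1, ec8f}.
In d944's history but not ceb1's: {b906, c0e6, d944, f8e5} — 4 commits.

4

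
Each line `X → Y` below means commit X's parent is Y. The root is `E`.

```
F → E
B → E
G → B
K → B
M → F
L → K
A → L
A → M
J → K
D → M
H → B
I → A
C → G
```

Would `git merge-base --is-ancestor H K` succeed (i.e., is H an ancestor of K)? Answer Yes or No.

No

Ancestors of K: {B, E, K}.
H is not in that set, so it is not an ancestor of K.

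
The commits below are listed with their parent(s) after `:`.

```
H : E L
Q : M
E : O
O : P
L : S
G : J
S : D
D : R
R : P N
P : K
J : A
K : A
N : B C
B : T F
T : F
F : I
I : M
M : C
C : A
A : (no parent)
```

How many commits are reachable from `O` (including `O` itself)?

4

Walking parent pointers from O: reachable set = {A, K, O, P}.
That is 4 commits.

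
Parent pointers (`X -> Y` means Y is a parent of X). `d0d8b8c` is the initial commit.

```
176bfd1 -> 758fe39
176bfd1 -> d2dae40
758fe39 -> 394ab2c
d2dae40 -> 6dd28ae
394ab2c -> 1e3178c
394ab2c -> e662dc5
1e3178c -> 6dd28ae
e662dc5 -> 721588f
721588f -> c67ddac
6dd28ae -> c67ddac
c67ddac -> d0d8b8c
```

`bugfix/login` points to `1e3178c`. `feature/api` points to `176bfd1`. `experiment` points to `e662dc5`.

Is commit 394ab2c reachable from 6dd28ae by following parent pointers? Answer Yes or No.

Ancestors of 6dd28ae: {6dd28ae, c67ddac, d0d8b8c}.
394ab2c is not in that set, so it is not an ancestor of 6dd28ae.

No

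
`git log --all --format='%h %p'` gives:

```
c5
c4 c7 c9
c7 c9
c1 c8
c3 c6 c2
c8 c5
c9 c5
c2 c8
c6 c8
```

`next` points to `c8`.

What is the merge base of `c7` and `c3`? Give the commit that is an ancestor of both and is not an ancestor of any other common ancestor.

Ancestors of c7: {c5, c7, c9}.
Ancestors of c3: {c2, c3, c5, c6, c8}.
Common ancestors: {c5}.
The only common ancestor is c5, so it is the merge base.

c5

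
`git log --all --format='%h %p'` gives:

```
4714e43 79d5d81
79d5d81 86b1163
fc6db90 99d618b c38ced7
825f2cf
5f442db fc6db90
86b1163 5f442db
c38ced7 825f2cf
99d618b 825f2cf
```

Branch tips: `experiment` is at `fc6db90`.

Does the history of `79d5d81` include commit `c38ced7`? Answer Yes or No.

Ancestors of 79d5d81 (commits reachable by following parents): {5f442db, 79d5d81, 825f2cf, 86b1163, 99d618b, c38ced7, fc6db90}.
c38ced7 is in that set, so it is an ancestor of 79d5d81.

Yes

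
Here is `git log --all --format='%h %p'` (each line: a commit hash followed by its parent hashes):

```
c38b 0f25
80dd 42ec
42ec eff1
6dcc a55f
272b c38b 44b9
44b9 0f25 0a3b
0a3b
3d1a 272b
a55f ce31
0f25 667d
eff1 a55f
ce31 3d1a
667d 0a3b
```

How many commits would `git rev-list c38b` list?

Walking parent pointers from c38b: reachable set = {0a3b, 0f25, 667d, c38b}.
That is 4 commits.

4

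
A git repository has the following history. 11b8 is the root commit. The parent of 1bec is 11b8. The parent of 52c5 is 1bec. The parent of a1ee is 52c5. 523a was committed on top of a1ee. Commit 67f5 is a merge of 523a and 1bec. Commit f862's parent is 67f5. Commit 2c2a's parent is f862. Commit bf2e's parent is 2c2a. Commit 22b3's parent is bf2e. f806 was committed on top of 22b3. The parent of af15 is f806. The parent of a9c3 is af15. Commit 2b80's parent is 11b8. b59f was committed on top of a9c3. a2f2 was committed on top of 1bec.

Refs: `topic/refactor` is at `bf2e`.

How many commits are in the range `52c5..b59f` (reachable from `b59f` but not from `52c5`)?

Reachable from b59f: {11b8, 1bec, 22b3, 2c2a, 523a, 52c5, 67f5, a1ee, a9c3, af15, b59f, bf2e, f806, f862}.
Reachable from 52c5: {11b8, 1bec, 52c5}.
In b59f's history but not 52c5's: {22b3, 2c2a, 523a, 67f5, a1ee, a9c3, af15, b59f, bf2e, f806, f862} — 11 commits.

11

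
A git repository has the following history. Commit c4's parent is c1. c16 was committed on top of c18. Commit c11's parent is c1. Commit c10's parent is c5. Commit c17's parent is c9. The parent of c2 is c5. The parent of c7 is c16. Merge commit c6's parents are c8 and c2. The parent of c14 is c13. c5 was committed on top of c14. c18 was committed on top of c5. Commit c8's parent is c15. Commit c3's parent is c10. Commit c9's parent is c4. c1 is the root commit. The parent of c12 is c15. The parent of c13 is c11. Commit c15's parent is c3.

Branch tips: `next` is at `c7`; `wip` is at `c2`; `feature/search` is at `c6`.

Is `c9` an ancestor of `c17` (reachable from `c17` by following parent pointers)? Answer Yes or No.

Ancestors of c17 (commits reachable by following parents): {c1, c17, c4, c9}.
c9 is in that set, so it is an ancestor of c17.

Yes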